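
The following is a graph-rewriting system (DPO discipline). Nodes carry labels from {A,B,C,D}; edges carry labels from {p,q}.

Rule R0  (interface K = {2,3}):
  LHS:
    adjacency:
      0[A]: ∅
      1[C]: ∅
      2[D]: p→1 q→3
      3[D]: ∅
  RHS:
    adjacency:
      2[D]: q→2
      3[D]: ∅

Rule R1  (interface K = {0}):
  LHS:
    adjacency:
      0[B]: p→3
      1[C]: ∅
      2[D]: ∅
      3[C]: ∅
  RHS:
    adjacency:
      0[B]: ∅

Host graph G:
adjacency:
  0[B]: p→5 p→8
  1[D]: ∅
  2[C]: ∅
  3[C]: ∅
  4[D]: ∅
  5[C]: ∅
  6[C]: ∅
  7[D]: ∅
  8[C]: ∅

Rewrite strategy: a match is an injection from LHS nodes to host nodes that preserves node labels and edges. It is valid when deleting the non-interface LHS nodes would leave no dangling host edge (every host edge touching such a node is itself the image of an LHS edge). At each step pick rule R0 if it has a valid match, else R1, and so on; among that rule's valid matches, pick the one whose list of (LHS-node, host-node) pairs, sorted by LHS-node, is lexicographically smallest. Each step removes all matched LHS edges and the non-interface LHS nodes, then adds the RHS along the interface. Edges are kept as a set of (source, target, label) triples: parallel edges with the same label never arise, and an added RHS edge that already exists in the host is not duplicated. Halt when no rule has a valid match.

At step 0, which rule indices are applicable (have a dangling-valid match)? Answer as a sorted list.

R0: no valid match — LHS pattern not found
R1: 18 valid matches — {0↦0, 1↦2, 2↦1, 3↦5}, {0↦0, 1↦2, 2↦1, 3↦8}, {0↦0, 1↦2, 2↦4, 3↦5} (+15 more)

Answer: [R1]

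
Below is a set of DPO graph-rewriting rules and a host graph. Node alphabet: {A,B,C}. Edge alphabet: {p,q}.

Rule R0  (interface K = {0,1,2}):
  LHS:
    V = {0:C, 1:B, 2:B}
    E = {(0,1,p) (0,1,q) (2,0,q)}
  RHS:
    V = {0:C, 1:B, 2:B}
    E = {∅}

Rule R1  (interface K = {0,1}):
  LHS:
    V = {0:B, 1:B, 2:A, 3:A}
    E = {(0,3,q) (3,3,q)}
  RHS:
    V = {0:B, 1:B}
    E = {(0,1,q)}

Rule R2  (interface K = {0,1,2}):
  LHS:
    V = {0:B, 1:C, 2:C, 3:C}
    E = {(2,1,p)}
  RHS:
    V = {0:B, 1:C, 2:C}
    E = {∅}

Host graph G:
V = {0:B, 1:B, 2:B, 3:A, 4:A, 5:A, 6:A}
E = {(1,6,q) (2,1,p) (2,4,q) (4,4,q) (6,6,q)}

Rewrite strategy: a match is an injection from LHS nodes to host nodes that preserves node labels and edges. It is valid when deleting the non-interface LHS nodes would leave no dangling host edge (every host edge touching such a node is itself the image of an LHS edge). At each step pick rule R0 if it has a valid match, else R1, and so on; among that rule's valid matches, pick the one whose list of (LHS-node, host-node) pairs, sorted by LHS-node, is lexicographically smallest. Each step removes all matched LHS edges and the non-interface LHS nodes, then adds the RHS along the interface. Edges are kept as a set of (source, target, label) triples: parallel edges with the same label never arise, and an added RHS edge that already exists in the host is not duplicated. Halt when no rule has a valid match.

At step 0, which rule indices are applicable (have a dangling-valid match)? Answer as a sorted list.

R0: no valid match — LHS pattern not found
R1: 8 valid matches — {0↦1, 1↦0, 2↦3, 3↦6}, {0↦1, 1↦0, 2↦5, 3↦6}, {0↦1, 1↦2, 2↦3, 3↦6} (+5 more)
R2: no valid match — LHS pattern not found

Answer: [R1]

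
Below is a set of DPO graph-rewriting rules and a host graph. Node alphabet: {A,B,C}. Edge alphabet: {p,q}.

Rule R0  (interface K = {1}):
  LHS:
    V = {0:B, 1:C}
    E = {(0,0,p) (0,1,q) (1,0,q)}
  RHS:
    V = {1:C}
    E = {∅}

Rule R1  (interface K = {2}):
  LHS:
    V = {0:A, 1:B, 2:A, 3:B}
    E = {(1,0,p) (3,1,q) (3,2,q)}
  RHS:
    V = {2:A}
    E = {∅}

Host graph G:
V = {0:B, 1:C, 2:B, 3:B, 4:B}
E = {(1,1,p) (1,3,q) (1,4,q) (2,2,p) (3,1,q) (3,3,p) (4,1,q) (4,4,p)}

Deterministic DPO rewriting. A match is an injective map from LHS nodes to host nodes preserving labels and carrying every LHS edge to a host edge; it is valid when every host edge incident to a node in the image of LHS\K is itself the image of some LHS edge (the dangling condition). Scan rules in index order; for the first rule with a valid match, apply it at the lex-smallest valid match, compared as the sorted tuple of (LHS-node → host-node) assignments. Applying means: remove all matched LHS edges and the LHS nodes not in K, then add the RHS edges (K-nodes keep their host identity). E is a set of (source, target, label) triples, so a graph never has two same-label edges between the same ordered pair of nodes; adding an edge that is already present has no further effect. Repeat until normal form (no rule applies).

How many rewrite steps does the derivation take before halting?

start.  V:5 E:8  edges: 1-p->1 1-q->3 1-q->4 2-p->2 3-q->1 3-p->3 4-q->1 4-p->4
1. fire R0 via {0↦3, 1↦1}  →  V:4 E:5  edges: 1-p->1 1-q->4 2-p->2 4-q->1 4-p->4
2. fire R0 via {0↦4, 1↦1}  →  V:3 E:2  edges: 1-p->1 2-p->2
final graph: no rule applies after step 2

Answer: 2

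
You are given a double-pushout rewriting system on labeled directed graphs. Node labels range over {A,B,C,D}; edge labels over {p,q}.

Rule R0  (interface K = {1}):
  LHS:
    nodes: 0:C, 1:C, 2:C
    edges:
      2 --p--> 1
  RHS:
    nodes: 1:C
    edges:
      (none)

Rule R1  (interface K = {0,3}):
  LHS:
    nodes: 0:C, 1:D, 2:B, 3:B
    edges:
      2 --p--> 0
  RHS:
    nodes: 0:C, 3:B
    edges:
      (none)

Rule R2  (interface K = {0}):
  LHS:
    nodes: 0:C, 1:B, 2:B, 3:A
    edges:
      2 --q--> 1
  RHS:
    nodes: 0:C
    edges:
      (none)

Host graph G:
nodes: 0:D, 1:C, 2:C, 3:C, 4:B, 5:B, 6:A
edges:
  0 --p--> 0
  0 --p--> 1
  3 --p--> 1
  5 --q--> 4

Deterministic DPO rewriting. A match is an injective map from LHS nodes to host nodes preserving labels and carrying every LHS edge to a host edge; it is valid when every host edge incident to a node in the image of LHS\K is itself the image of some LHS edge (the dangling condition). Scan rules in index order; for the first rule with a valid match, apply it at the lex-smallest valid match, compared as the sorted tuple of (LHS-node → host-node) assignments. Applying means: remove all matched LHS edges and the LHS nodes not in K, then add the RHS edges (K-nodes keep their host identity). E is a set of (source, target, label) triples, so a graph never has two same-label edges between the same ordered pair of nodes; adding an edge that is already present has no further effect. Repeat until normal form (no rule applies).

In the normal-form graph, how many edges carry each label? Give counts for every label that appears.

[0] host  ⇒  7 nodes, 4 edges  {0-p->0 0-p->1 3-p->1 5-q->4}
[1] R0 @ {0↦2, 1↦1, 2↦3}  ⇒  5 nodes, 3 edges  {0-p->0 0-p->1 5-q->4}
[2] R2 @ {0↦1, 1↦4, 2↦5, 3↦6}  ⇒  2 nodes, 2 edges  {0-p->0 0-p->1}
normal form: no rule applies after step 2
NF edges: [(0, 0, 'p'), (0, 1, 'p')]

Answer: p:2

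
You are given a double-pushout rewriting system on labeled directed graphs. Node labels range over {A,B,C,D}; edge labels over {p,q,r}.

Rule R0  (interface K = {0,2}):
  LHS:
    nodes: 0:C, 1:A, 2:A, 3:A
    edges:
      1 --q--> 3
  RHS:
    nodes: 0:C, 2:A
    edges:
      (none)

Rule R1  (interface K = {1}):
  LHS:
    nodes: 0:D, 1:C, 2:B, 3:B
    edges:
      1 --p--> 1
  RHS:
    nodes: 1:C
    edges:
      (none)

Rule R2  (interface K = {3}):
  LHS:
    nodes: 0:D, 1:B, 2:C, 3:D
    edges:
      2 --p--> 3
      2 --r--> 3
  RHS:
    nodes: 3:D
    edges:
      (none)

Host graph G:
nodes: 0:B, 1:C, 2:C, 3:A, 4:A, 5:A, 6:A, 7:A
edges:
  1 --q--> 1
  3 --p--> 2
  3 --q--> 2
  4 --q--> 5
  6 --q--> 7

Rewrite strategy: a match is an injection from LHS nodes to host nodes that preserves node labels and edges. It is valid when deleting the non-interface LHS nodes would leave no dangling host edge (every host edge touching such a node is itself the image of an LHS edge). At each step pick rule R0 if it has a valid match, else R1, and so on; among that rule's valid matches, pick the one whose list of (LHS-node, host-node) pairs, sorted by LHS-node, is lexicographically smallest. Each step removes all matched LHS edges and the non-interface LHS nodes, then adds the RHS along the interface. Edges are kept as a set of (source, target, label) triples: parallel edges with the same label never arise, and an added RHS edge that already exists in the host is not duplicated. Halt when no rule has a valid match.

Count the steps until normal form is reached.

Answer: 2

Derivation:
[0] host  ⇒  8 nodes, 5 edges  {1-q->1 3-p->2 3-q->2 4-q->5 6-q->7}
[1] R0 @ {0↦1, 1↦4, 2↦3, 3↦5}  ⇒  6 nodes, 4 edges  {1-q->1 3-p->2 3-q->2 6-q->7}
[2] R0 @ {0↦1, 1↦6, 2↦3, 3↦7}  ⇒  4 nodes, 3 edges  {1-q->1 3-p->2 3-q->2}
normal form: no rule applies after step 2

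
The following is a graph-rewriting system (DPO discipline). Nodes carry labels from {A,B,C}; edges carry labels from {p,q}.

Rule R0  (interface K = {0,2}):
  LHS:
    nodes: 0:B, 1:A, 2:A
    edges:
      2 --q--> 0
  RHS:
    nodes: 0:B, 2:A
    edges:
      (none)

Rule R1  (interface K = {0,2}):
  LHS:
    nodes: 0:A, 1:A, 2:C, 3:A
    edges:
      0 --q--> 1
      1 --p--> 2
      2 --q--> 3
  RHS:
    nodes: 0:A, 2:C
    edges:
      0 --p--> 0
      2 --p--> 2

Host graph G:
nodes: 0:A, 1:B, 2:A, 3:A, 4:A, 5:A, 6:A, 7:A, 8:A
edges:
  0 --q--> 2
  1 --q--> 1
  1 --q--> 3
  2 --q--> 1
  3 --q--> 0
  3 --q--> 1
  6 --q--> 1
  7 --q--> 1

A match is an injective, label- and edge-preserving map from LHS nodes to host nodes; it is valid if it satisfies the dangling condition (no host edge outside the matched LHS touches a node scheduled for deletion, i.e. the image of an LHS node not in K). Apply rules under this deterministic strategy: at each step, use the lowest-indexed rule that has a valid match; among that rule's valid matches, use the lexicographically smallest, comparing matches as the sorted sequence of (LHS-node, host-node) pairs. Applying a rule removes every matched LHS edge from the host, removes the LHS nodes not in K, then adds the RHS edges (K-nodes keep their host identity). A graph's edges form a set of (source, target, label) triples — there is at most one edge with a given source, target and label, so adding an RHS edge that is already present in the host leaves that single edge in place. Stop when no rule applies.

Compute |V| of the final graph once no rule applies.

start.  V:9 E:8  edges: 0-q->2 1-q->1 1-q->3 2-q->1 3-q->0 3-q->1 6-q->1 7-q->1
1. fire R0 via {0↦1, 1↦4, 2↦2}  →  V:8 E:7  edges: 0-q->2 1-q->1 1-q->3 3-q->0 3-q->1 6-q->1 7-q->1
2. fire R0 via {0↦1, 1↦5, 2↦3}  →  V:7 E:6  edges: 0-q->2 1-q->1 1-q->3 3-q->0 6-q->1 7-q->1
3. fire R0 via {0↦1, 1↦8, 2↦6}  →  V:6 E:5  edges: 0-q->2 1-q->1 1-q->3 3-q->0 7-q->1
4. fire R0 via {0↦1, 1↦6, 2↦7}  →  V:5 E:4  edges: 0-q->2 1-q->1 1-q->3 3-q->0
final graph: no rule applies after step 4
NF nodes: {0:A, 1:B, 2:A, 3:A, 7:A}

Answer: 5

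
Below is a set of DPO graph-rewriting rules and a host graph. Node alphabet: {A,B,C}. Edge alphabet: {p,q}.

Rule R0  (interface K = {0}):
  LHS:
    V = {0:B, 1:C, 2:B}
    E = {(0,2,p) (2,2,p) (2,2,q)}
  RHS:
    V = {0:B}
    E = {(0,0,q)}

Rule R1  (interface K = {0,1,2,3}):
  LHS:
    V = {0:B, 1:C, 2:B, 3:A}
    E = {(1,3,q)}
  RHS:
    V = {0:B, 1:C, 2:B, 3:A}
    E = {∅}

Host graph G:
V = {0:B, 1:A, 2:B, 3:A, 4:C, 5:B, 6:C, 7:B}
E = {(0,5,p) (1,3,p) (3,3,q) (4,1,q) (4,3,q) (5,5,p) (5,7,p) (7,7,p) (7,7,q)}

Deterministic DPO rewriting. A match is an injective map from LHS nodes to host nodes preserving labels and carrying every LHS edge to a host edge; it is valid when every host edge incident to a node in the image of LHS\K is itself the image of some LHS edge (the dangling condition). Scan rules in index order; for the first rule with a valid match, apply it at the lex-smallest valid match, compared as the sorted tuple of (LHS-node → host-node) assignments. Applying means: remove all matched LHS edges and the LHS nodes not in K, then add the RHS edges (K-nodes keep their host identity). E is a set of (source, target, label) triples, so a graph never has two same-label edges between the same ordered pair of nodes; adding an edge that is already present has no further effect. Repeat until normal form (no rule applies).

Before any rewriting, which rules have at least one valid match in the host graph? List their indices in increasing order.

R0: 1 valid match — {0↦5, 1↦6, 2↦7}
R1: 24 valid matches — {0↦0, 1↦4, 2↦2, 3↦1}, {0↦0, 1↦4, 2↦2, 3↦3}, {0↦0, 1↦4, 2↦5, 3↦1} (+21 more)

Answer: [R0,R1]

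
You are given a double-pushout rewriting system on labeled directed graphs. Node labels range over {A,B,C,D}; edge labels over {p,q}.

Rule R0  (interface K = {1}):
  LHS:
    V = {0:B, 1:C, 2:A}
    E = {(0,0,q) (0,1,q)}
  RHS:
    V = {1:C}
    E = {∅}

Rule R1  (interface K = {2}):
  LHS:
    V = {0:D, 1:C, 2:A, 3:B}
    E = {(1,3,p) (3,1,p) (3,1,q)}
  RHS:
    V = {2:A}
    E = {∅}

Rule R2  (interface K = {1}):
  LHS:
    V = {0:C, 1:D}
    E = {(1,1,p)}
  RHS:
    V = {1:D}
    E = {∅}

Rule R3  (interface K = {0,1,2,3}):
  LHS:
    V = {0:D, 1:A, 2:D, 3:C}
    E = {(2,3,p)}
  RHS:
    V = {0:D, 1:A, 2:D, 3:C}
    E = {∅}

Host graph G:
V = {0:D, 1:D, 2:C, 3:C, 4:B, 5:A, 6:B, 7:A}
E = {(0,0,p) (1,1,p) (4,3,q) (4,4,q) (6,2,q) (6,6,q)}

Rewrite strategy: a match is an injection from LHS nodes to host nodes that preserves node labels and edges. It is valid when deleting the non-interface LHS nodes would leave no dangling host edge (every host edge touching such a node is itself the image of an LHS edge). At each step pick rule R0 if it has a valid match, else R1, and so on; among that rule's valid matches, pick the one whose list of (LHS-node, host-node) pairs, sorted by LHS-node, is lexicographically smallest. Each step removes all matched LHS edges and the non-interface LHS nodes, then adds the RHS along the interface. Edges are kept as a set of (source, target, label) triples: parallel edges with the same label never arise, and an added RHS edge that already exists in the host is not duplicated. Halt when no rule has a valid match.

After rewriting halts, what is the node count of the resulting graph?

start.  V:8 E:6  edges: 0-p->0 1-p->1 4-q->3 4-q->4 6-q->2 6-q->6
1. fire R0 via {0↦4, 1↦3, 2↦5}  →  V:6 E:4  edges: 0-p->0 1-p->1 6-q->2 6-q->6
2. fire R0 via {0↦6, 1↦2, 2↦7}  →  V:4 E:2  edges: 0-p->0 1-p->1
3. fire R2 via {0↦2, 1↦0}  →  V:3 E:1  edges: 1-p->1
4. fire R2 via {0↦3, 1↦1}  →  V:2 E:0  edges: ∅
final graph: no rule applies after step 4
NF nodes: {0:D, 1:D}

Answer: 2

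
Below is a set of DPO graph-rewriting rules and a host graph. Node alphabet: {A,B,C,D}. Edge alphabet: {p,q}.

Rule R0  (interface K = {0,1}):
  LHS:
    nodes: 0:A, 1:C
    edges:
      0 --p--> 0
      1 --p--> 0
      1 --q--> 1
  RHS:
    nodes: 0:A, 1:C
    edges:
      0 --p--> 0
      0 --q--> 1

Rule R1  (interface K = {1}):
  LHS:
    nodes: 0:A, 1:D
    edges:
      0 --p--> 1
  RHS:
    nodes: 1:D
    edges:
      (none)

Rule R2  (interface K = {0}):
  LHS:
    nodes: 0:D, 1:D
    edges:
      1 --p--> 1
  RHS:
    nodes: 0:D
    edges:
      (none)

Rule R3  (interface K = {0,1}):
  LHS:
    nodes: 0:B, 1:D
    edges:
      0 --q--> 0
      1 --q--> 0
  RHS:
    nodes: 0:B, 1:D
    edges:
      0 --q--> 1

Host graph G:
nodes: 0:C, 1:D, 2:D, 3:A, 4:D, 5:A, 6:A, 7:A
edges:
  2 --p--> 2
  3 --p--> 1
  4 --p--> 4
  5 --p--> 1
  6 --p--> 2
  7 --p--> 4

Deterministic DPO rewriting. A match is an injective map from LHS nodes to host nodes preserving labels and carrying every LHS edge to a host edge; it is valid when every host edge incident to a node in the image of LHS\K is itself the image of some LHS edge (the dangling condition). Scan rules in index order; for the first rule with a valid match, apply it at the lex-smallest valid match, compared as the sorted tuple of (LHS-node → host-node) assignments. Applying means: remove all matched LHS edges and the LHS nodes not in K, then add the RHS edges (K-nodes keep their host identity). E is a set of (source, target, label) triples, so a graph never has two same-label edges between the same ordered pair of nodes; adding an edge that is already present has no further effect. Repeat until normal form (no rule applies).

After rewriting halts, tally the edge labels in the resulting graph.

Answer: (no edges)

Steps:
initial: |V|=8 |E|=6  E = 2-p->2 3-p->1 4-p->4 5-p->1 6-p->2 7-p->4
step 1: apply R1 at {0↦3, 1↦1}  → |V|=7 |E|=5  E = 2-p->2 4-p->4 5-p->1 6-p->2 7-p->4
step 2: apply R1 at {0↦5, 1↦1}  → |V|=6 |E|=4  E = 2-p->2 4-p->4 6-p->2 7-p->4
step 3: apply R1 at {0↦6, 1↦2}  → |V|=5 |E|=3  E = 2-p->2 4-p->4 7-p->4
step 4: apply R1 at {0↦7, 1↦4}  → |V|=4 |E|=2  E = 2-p->2 4-p->4
step 5: apply R2 at {0↦1, 1↦2}  → |V|=3 |E|=1  E = 4-p->4
step 6: apply R2 at {0↦1, 1↦4}  → |V|=2 |E|=0  E = ∅
normal form: no rule applies after step 6
NF edges: []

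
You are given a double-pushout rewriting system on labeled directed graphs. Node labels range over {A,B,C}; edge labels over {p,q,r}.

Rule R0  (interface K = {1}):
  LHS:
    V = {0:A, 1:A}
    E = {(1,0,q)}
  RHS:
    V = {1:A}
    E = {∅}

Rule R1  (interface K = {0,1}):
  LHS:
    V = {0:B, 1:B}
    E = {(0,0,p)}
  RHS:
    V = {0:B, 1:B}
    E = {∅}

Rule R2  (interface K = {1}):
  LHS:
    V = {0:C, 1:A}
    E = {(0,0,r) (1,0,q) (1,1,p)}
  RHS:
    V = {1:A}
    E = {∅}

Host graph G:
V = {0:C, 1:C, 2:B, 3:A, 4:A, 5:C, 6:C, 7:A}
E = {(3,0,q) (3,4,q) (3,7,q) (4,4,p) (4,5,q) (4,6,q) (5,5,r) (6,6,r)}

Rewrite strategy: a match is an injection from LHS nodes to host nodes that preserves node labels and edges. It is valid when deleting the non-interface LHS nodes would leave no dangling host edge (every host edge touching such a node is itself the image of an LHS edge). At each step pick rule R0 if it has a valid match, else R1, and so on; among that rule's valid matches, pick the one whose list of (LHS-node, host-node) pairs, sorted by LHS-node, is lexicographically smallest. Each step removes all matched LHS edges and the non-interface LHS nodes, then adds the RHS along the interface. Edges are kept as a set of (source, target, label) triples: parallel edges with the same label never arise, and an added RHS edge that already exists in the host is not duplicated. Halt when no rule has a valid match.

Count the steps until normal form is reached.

start.  V:8 E:8  edges: 3-q->0 3-q->4 3-q->7 4-p->4 4-q->5 4-q->6 5-r->5 6-r->6
1. fire R0 via {0↦7, 1↦3}  →  V:7 E:7  edges: 3-q->0 3-q->4 4-p->4 4-q->5 4-q->6 5-r->5 6-r->6
2. fire R2 via {0↦5, 1↦4}  →  V:6 E:4  edges: 3-q->0 3-q->4 4-q->6 6-r->6
normal form: no rule applies after step 2

Answer: 2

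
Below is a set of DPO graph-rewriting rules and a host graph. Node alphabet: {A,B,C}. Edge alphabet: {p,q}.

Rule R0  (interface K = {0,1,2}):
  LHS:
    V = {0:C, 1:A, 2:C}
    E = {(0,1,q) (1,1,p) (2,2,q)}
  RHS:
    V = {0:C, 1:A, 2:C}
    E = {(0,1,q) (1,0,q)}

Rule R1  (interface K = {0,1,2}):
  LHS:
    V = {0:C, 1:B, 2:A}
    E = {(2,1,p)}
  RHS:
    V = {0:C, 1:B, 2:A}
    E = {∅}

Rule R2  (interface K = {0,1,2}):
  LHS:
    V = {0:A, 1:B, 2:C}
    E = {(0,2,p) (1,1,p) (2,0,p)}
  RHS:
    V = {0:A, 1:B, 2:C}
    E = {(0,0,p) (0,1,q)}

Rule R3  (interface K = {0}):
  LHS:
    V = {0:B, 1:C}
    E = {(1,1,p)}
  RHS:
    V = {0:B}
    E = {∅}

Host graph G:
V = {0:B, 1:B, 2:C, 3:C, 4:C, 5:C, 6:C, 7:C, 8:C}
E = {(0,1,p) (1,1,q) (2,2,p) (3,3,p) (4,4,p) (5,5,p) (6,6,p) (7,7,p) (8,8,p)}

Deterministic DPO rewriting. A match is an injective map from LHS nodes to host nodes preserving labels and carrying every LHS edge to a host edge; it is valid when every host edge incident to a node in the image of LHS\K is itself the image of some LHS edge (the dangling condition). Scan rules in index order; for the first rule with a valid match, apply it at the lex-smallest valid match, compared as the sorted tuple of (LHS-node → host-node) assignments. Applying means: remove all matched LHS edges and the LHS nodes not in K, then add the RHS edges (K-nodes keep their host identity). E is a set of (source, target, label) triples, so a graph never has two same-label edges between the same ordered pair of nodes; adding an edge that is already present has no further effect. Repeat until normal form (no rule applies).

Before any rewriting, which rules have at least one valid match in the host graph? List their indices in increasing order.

R0: no valid match — LHS pattern not found
R1: no valid match — LHS pattern not found
R2: no valid match — LHS pattern not found
R3: 14 valid matches — {0↦0, 1↦2}, {0↦0, 1↦3}, {0↦0, 1↦4} (+11 more)

Answer: [R3]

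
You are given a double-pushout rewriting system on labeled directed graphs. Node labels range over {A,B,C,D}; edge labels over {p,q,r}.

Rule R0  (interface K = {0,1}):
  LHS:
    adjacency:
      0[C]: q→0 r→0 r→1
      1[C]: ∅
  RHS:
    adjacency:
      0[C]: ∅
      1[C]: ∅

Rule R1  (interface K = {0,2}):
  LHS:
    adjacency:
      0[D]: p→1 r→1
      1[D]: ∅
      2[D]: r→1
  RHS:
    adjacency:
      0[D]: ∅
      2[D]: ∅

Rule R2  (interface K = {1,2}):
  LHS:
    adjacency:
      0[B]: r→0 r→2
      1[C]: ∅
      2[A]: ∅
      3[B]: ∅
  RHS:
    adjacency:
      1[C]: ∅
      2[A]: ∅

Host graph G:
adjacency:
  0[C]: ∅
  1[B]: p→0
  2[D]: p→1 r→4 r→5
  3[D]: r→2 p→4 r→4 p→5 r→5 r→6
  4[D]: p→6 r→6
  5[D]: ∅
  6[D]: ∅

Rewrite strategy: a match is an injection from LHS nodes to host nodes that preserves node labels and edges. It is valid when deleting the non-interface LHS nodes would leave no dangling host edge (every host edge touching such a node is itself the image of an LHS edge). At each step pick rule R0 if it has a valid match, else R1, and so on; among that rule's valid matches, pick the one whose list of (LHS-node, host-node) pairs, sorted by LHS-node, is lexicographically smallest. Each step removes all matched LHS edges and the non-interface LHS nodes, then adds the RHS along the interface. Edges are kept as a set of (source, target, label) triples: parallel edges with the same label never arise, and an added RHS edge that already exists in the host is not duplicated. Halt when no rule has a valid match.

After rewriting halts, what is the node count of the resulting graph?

Answer: 4

Steps:
[0] host  ⇒  7 nodes, 12 edges  {1-p->0 2-p->1 2-r->4 2-r->5 3-r->2 3-p->4 3-r->4 3-p->5 3-r->5 3-r->6 4-p->6 4-r->6}
[1] R1 @ {0↦3, 1↦5, 2↦2}  ⇒  6 nodes, 9 edges  {1-p->0 2-p->1 2-r->4 3-r->2 3-p->4 3-r->4 3-r->6 4-p->6 4-r->6}
[2] R1 @ {0↦4, 1↦6, 2↦3}  ⇒  5 nodes, 6 edges  {1-p->0 2-p->1 2-r->4 3-r->2 3-p->4 3-r->4}
[3] R1 @ {0↦3, 1↦4, 2↦2}  ⇒  4 nodes, 3 edges  {1-p->0 2-p->1 3-r->2}
final graph: no rule applies after step 3
NF nodes: {0:C, 1:B, 2:D, 3:D}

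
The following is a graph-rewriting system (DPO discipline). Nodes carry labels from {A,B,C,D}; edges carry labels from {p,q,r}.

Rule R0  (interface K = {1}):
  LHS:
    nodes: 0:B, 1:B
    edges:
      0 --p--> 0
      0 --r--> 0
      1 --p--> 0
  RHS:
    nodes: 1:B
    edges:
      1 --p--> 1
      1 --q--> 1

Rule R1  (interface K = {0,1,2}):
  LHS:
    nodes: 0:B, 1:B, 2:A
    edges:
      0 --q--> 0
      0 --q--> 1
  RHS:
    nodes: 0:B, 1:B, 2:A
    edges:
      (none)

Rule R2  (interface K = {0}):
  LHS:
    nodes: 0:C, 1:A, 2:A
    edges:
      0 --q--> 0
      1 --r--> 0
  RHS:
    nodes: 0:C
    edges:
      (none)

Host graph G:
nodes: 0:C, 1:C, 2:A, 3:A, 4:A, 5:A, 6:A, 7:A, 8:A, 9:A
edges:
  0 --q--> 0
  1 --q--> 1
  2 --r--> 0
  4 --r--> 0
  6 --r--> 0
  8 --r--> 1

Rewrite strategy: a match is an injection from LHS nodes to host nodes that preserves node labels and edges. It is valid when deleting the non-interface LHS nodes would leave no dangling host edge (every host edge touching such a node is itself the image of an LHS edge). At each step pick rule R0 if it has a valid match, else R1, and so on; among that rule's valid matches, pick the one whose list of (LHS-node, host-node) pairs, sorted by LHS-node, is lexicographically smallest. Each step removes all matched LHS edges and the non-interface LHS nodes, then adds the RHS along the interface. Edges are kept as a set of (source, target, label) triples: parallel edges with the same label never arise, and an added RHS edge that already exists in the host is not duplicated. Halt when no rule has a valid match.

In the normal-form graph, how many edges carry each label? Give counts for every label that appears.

Answer: r:2

Derivation:
start.  V:10 E:6  edges: 0-q->0 1-q->1 2-r->0 4-r->0 6-r->0 8-r->1
1. fire R2 via {0↦0, 1↦2, 2↦3}  →  V:8 E:4  edges: 1-q->1 4-r->0 6-r->0 8-r->1
2. fire R2 via {0↦1, 1↦8, 2↦5}  →  V:6 E:2  edges: 4-r->0 6-r->0
halt: no rule applies after step 2
NF edges: [(4, 0, 'r'), (6, 0, 'r')]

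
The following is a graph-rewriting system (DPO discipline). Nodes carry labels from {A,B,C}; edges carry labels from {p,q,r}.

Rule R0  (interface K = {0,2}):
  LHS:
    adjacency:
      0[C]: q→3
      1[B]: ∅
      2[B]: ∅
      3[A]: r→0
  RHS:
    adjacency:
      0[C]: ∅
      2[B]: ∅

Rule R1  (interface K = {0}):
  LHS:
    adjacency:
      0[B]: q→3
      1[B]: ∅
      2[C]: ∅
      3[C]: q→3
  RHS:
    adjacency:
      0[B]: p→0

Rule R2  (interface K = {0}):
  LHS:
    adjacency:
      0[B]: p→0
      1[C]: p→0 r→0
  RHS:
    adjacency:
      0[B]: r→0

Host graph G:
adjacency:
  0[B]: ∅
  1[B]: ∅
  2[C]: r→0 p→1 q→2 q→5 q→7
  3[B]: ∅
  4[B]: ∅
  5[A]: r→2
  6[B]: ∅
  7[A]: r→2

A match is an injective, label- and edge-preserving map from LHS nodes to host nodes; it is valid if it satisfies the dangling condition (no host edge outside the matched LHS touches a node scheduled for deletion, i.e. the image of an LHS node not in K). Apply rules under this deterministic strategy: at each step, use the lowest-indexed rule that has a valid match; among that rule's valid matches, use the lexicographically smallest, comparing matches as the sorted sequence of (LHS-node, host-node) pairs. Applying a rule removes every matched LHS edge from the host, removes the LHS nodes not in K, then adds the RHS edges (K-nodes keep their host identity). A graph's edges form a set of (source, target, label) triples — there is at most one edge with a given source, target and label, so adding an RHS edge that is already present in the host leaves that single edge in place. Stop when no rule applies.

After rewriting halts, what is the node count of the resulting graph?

initial: |V|=8 |E|=7  E = 2-r->0 2-p->1 2-q->2 2-q->5 2-q->7 5-r->2 7-r->2
step 1: apply R0 at {0↦2, 1↦3, 2↦0, 3↦5}  → |V|=6 |E|=5  E = 2-r->0 2-p->1 2-q->2 2-q->7 7-r->2
step 2: apply R0 at {0↦2, 1↦4, 2↦0, 3↦7}  → |V|=4 |E|=3  E = 2-r->0 2-p->1 2-q->2
final graph: no rule applies after step 2
NF nodes: {0:B, 1:B, 2:C, 6:B}

Answer: 4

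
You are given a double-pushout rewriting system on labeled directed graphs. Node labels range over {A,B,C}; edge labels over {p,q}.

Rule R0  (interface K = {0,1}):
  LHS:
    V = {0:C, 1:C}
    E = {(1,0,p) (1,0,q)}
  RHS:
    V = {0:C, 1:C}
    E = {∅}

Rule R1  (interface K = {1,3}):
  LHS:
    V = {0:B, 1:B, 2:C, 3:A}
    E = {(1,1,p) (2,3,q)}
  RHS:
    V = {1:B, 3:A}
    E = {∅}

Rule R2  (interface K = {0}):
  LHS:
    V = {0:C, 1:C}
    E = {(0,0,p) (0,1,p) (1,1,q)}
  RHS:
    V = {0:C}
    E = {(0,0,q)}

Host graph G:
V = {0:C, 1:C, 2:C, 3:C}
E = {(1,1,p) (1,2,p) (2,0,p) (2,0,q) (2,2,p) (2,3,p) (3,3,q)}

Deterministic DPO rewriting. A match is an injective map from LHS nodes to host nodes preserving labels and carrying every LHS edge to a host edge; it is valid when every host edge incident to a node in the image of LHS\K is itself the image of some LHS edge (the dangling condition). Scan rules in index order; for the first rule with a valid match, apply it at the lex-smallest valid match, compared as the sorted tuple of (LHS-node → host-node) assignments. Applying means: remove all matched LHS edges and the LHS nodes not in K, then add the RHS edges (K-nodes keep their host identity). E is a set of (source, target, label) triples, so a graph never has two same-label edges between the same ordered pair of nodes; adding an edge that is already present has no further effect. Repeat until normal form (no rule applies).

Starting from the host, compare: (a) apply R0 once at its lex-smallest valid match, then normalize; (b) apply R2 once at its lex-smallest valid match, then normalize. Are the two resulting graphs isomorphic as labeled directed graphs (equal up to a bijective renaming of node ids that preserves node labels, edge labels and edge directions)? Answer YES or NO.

Answer: YES

Derivation:
branch R0-first: apply at {0↦0, 1↦2} → |E|=5, then 2 more step(s) → NF |V|=2 |E|=1 V={0:C, 1:C} E=1-q->1
branch R2-first: apply at {0↦2, 1↦3} → |E|=5, then 2 more step(s) → NF |V|=2 |E|=1 V={0:C, 1:C} E=1-q->1
graphs isomorphic (equal up to label-preserving node renaming)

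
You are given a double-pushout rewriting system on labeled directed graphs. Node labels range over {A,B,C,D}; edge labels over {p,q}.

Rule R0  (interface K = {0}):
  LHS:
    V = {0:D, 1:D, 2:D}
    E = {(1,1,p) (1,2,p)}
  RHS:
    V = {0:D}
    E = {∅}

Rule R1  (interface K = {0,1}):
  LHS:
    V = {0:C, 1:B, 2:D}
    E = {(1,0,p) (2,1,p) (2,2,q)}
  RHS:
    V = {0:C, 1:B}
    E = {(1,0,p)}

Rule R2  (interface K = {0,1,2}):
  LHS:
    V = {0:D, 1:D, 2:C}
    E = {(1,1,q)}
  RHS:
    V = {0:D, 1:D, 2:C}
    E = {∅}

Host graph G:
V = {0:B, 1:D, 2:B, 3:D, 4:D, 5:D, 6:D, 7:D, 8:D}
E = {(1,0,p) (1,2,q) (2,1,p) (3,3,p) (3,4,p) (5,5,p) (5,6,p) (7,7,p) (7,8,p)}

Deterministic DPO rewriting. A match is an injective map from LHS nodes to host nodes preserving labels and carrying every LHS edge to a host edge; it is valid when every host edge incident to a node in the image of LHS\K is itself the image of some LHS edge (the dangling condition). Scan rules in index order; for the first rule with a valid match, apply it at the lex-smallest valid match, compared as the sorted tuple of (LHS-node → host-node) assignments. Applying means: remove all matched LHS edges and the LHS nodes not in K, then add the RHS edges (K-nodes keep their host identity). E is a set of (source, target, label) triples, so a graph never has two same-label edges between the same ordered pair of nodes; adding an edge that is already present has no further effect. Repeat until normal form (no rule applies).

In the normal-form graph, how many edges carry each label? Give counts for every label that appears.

[0] host  ⇒  9 nodes, 9 edges  {1-p->0 1-q->2 2-p->1 3-p->3 3-p->4 5-p->5 5-p->6 7-p->7 7-p->8}
[1] R0 @ {0↦1, 1↦3, 2↦4}  ⇒  7 nodes, 7 edges  {1-p->0 1-q->2 2-p->1 5-p->5 5-p->6 7-p->7 7-p->8}
[2] R0 @ {0↦1, 1↦5, 2↦6}  ⇒  5 nodes, 5 edges  {1-p->0 1-q->2 2-p->1 7-p->7 7-p->8}
[3] R0 @ {0↦1, 1↦7, 2↦8}  ⇒  3 nodes, 3 edges  {1-p->0 1-q->2 2-p->1}
halt: no rule applies after step 3
NF edges: [(1, 0, 'p'), (1, 2, 'q'), (2, 1, 'p')]

Answer: p:2 q:1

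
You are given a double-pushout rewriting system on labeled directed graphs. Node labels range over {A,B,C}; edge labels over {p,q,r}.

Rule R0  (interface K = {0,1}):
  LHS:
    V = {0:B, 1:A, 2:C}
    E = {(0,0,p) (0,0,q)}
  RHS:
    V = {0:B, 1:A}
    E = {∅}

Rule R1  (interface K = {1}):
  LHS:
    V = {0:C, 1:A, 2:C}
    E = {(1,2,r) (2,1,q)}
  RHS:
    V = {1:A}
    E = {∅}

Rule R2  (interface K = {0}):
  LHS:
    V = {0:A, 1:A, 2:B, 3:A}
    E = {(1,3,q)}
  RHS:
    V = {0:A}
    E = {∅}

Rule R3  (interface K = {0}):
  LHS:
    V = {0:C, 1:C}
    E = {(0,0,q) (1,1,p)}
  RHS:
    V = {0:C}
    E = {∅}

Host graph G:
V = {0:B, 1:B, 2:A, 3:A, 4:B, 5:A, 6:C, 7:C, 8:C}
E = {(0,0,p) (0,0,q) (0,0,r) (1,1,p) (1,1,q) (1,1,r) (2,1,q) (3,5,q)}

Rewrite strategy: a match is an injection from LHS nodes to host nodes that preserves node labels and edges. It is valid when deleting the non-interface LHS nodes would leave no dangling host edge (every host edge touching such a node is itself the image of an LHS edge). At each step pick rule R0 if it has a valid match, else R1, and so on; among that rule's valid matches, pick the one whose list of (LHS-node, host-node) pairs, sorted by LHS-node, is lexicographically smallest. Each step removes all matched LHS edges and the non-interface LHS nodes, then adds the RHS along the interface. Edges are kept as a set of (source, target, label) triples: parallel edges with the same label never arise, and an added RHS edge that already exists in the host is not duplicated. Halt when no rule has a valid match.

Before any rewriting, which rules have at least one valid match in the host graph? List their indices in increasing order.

R0: 18 valid matches — {0↦0, 1↦2, 2↦6}, {0↦0, 1↦2, 2↦7}, {0↦0, 1↦2, 2↦8} (+15 more)
R1: no valid match — LHS pattern not found
R2: 1 valid match — {0↦2, 1↦3, 2↦4, 3↦5}
R3: no valid match — LHS pattern not found

Answer: [R0,R2]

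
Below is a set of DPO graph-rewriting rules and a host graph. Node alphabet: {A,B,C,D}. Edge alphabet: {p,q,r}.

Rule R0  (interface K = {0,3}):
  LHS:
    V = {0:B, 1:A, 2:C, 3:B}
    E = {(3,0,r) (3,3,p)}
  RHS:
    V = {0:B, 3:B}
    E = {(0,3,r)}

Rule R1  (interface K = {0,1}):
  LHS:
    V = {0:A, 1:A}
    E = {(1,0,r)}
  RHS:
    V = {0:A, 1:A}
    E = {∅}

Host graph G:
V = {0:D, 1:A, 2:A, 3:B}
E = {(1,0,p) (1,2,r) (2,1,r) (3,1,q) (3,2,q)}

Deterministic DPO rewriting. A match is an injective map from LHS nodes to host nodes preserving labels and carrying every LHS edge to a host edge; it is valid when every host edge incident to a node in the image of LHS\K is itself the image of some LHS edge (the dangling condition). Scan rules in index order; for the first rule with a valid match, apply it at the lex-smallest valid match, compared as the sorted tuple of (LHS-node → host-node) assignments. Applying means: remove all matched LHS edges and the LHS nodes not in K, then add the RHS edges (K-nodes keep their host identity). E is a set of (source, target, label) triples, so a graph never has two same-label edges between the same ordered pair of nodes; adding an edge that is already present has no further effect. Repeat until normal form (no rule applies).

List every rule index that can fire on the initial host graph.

Answer: [R1]

Rewrite trace:
R0: no valid match — LHS pattern not found
R1: 2 valid matches — {0↦1, 1↦2}, {0↦2, 1↦1}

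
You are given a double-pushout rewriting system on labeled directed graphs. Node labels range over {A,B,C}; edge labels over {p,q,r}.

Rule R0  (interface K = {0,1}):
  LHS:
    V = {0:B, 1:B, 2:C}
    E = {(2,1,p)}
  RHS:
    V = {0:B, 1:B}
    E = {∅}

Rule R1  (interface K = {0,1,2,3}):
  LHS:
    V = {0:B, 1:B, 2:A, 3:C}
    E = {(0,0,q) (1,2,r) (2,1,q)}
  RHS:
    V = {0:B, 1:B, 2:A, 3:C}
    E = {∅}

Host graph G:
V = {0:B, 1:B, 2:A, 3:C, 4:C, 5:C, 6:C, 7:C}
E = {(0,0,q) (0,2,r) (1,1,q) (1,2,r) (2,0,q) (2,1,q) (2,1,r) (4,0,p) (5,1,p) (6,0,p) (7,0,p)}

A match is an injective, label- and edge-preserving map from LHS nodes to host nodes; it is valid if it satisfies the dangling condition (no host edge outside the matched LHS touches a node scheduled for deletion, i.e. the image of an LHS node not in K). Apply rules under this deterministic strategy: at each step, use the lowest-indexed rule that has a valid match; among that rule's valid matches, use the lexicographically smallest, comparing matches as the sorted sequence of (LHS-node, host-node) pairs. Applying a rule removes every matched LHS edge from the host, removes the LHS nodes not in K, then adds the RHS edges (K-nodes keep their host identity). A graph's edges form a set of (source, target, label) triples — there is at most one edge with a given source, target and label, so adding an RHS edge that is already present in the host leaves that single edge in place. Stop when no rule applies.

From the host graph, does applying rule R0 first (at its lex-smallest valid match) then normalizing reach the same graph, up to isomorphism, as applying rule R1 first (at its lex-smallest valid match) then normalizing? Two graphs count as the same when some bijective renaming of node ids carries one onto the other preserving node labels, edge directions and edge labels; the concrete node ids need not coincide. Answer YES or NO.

Answer: YES

Derivation:
branch R0-first: apply at {0↦0, 1↦1, 2↦5} → |E|=10, then 5 more step(s) → NF |V|=4 |E|=1 V={0:B, 1:B, 2:A, 3:C} E=2-r->1
branch R1-first: apply at {0↦0, 1↦1, 2↦2, 3↦3} → |E|=8, then 5 more step(s) → NF |V|=4 |E|=1 V={0:B, 1:B, 2:A, 3:C} E=2-r->1
graphs isomorphic (equal up to label-preserving node renaming)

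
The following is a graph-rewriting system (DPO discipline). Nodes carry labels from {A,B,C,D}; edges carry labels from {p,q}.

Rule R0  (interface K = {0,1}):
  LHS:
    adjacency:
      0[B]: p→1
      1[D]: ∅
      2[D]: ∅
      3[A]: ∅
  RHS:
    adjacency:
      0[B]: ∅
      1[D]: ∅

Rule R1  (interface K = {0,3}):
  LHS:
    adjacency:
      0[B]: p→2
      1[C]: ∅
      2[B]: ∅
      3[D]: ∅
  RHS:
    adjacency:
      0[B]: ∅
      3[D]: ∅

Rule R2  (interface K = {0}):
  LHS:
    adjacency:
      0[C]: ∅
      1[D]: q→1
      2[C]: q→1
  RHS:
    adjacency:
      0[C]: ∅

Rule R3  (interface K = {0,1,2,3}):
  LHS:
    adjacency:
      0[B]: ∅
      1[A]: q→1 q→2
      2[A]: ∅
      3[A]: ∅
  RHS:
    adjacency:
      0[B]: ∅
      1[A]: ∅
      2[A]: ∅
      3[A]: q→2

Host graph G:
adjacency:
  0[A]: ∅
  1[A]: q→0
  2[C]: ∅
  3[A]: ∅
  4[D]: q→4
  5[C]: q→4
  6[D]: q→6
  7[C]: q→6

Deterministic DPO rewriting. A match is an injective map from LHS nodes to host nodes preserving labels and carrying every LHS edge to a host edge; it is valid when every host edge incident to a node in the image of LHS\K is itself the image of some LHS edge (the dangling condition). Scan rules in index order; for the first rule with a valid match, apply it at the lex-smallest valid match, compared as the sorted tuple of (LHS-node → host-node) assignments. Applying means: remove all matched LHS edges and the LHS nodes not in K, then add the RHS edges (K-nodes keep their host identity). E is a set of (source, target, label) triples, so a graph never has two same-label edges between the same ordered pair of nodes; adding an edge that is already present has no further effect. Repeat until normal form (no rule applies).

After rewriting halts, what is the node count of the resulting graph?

Answer: 4

Derivation:
initial: |V|=8 |E|=5  E = 1-q->0 4-q->4 5-q->4 6-q->6 7-q->6
step 1: apply R2 at {0↦2, 1↦4, 2↦5}  → |V|=6 |E|=3  E = 1-q->0 6-q->6 7-q->6
step 2: apply R2 at {0↦2, 1↦6, 2↦7}  → |V|=4 |E|=1  E = 1-q->0
final graph: no rule applies after step 2
NF nodes: {0:A, 1:A, 2:C, 3:A}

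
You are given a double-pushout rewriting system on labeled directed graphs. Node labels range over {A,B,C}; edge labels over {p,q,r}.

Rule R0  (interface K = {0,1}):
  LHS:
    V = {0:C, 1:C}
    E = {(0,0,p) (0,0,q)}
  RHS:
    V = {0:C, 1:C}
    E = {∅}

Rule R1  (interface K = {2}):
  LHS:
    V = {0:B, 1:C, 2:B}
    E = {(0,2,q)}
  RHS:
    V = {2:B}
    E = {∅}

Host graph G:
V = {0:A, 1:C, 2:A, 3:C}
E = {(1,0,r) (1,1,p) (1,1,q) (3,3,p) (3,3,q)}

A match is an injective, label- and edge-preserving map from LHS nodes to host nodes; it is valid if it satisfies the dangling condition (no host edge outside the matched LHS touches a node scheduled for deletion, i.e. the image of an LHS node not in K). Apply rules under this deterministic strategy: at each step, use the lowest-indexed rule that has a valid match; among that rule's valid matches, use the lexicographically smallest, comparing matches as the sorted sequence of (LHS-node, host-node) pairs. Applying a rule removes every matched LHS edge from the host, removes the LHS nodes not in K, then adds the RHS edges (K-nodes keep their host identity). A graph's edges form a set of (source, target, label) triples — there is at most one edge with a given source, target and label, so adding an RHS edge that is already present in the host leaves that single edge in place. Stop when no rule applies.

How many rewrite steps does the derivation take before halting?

Answer: 2

Rewrite trace:
initial: |V|=4 |E|=5  E = 1-r->0 1-p->1 1-q->1 3-p->3 3-q->3
step 1: apply R0 at {0↦1, 1↦3}  → |V|=4 |E|=3  E = 1-r->0 3-p->3 3-q->3
step 2: apply R0 at {0↦3, 1↦1}  → |V|=4 |E|=1  E = 1-r->0
final graph: no rule applies after step 2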